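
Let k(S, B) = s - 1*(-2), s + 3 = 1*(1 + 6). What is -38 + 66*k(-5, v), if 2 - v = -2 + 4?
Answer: 358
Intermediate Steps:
v = 0 (v = 2 - (-2 + 4) = 2 - 1*2 = 2 - 2 = 0)
s = 4 (s = -3 + 1*(1 + 6) = -3 + 1*7 = -3 + 7 = 4)
k(S, B) = 6 (k(S, B) = 4 - 1*(-2) = 4 + 2 = 6)
-38 + 66*k(-5, v) = -38 + 66*6 = -38 + 396 = 358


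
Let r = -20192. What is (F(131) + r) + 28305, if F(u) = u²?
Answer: 25274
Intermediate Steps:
(F(131) + r) + 28305 = (131² - 20192) + 28305 = (17161 - 20192) + 28305 = -3031 + 28305 = 25274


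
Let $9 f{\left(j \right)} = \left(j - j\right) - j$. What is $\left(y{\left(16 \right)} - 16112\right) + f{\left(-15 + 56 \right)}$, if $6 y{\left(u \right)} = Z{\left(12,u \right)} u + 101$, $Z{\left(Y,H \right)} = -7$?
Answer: $- \frac{290131}{18} \approx -16118.0$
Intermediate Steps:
$y{\left(u \right)} = \frac{101}{6} - \frac{7 u}{6}$ ($y{\left(u \right)} = \frac{- 7 u + 101}{6} = \frac{101 - 7 u}{6} = \frac{101}{6} - \frac{7 u}{6}$)
$f{\left(j \right)} = - \frac{j}{9}$ ($f{\left(j \right)} = \frac{\left(j - j\right) - j}{9} = \frac{0 - j}{9} = \frac{\left(-1\right) j}{9} = - \frac{j}{9}$)
$\left(y{\left(16 \right)} - 16112\right) + f{\left(-15 + 56 \right)} = \left(\left(\frac{101}{6} - \frac{56}{3}\right) - 16112\right) - \frac{-15 + 56}{9} = \left(\left(\frac{101}{6} - \frac{56}{3}\right) - 16112\right) - \frac{41}{9} = \left(- \frac{11}{6} - 16112\right) - \frac{41}{9} = - \frac{96683}{6} - \frac{41}{9} = - \frac{290131}{18}$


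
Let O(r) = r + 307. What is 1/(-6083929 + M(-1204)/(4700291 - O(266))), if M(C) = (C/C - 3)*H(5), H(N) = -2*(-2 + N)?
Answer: -2349859/14296375316005 ≈ -1.6437e-7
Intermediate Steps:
H(N) = 4 - 2*N
M(C) = 12 (M(C) = (C/C - 3)*(4 - 2*5) = (1 - 3)*(4 - 10) = -2*(-6) = 12)
O(r) = 307 + r
1/(-6083929 + M(-1204)/(4700291 - O(266))) = 1/(-6083929 + 12/(4700291 - (307 + 266))) = 1/(-6083929 + 12/(4700291 - 1*573)) = 1/(-6083929 + 12/(4700291 - 573)) = 1/(-6083929 + 12/4699718) = 1/(-6083929 + 12*(1/4699718)) = 1/(-6083929 + 6/2349859) = 1/(-14296375316005/2349859) = -2349859/14296375316005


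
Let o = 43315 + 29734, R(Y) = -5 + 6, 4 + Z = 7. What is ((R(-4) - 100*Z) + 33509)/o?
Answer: 33210/73049 ≈ 0.45463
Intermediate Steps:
Z = 3 (Z = -4 + 7 = 3)
R(Y) = 1
o = 73049
((R(-4) - 100*Z) + 33509)/o = ((1 - 100*3) + 33509)/73049 = ((1 - 300) + 33509)*(1/73049) = (-299 + 33509)*(1/73049) = 33210*(1/73049) = 33210/73049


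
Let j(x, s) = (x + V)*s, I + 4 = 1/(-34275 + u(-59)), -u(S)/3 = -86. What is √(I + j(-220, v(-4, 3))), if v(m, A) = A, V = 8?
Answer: I*√740580058977/34017 ≈ 25.298*I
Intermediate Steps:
u(S) = 258 (u(S) = -3*(-86) = 258)
I = -136069/34017 (I = -4 + 1/(-34275 + 258) = -4 + 1/(-34017) = -4 - 1/34017 = -136069/34017 ≈ -4.0000)
j(x, s) = s*(8 + x) (j(x, s) = (x + 8)*s = (8 + x)*s = s*(8 + x))
√(I + j(-220, v(-4, 3))) = √(-136069/34017 + 3*(8 - 220)) = √(-136069/34017 + 3*(-212)) = √(-136069/34017 - 636) = √(-21770881/34017) = I*√740580058977/34017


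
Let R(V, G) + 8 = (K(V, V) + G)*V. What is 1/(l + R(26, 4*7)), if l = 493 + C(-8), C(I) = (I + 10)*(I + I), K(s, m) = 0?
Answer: 1/1181 ≈ 0.00084674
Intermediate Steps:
C(I) = 2*I*(10 + I) (C(I) = (10 + I)*(2*I) = 2*I*(10 + I))
l = 461 (l = 493 + 2*(-8)*(10 - 8) = 493 + 2*(-8)*2 = 493 - 32 = 461)
R(V, G) = -8 + G*V (R(V, G) = -8 + (0 + G)*V = -8 + G*V)
1/(l + R(26, 4*7)) = 1/(461 + (-8 + (4*7)*26)) = 1/(461 + (-8 + 28*26)) = 1/(461 + (-8 + 728)) = 1/(461 + 720) = 1/1181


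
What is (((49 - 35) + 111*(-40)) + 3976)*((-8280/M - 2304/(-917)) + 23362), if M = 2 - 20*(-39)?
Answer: -163828946700/15589 ≈ -1.0509e+7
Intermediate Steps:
M = 782 (M = 2 + 780 = 782)
(((49 - 35) + 111*(-40)) + 3976)*((-8280/M - 2304/(-917)) + 23362) = (((49 - 35) + 111*(-40)) + 3976)*((-8280/782 - 2304/(-917)) + 23362) = ((14 - 4440) + 3976)*((-8280*1/782 - 2304*(-1/917)) + 23362) = (-4426 + 3976)*((-180/17 + 2304/917) + 23362) = -450*(-125892/15589 + 23362) = -450*364064326/15589 = -163828946700/15589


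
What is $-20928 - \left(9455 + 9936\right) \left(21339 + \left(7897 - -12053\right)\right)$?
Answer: $-800655927$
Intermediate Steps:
$-20928 - \left(9455 + 9936\right) \left(21339 + \left(7897 - -12053\right)\right) = -20928 - 19391 \left(21339 + \left(7897 + 12053\right)\right) = -20928 - 19391 \left(21339 + 19950\right) = -20928 - 19391 \cdot 41289 = -20928 - 800634999 = -800655927$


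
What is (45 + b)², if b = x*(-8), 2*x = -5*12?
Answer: 81225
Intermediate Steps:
x = -30 (x = (-5*12)/2 = (½)*(-60) = -30)
b = 240 (b = -30*(-8) = 240)
(45 + b)² = (45 + 240)² = 285² = 81225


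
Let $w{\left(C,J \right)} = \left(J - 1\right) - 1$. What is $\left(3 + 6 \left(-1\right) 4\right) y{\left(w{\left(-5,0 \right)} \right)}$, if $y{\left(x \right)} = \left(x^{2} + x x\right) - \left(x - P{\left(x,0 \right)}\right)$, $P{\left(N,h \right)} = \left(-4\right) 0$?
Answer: $-210$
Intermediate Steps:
$w{\left(C,J \right)} = -2 + J$ ($w{\left(C,J \right)} = \left(-1 + J\right) - 1 = -2 + J$)
$P{\left(N,h \right)} = 0$
$y{\left(x \right)} = - x + 2 x^{2}$ ($y{\left(x \right)} = \left(x^{2} + x x\right) + \left(0 - x\right) = \left(x^{2} + x^{2}\right) - x = 2 x^{2} - x = - x + 2 x^{2}$)
$\left(3 + 6 \left(-1\right) 4\right) y{\left(w{\left(-5,0 \right)} \right)} = \left(3 + 6 \left(-1\right) 4\right) \left(-2 + 0\right) \left(-1 + 2 \left(-2 + 0\right)\right) = \left(3 - 24\right) \left(- 2 \left(-1 + 2 \left(-2\right)\right)\right) = \left(3 - 24\right) \left(- 2 \left(-1 - 4\right)\right) = - 21 \left(\left(-2\right) \left(-5\right)\right) = \left(-21\right) 10 = -210$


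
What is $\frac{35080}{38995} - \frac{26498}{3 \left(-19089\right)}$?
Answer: $\frac{608443174}{446625333} \approx 1.3623$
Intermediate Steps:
$\frac{35080}{38995} - \frac{26498}{3 \left(-19089\right)} = 35080 \cdot \frac{1}{38995} - \frac{26498}{-57267} = \frac{7016}{7799} - - \frac{26498}{57267} = \frac{7016}{7799} + \frac{26498}{57267} = \frac{608443174}{446625333}$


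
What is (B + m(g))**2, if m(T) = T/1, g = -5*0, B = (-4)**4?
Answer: 65536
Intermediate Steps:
B = 256
g = 0
m(T) = T (m(T) = T*1 = T)
(B + m(g))**2 = (256 + 0)**2 = 256**2 = 65536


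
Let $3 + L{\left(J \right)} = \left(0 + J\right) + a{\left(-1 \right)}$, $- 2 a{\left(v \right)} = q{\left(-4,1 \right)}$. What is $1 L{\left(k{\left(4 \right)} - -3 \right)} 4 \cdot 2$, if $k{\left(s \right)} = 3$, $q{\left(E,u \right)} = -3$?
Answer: $36$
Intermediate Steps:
$a{\left(v \right)} = \frac{3}{2}$ ($a{\left(v \right)} = \left(- \frac{1}{2}\right) \left(-3\right) = \frac{3}{2}$)
$L{\left(J \right)} = - \frac{3}{2} + J$ ($L{\left(J \right)} = -3 + \left(\left(0 + J\right) + \frac{3}{2}\right) = -3 + \left(J + \frac{3}{2}\right) = -3 + \left(\frac{3}{2} + J\right) = - \frac{3}{2} + J$)
$1 L{\left(k{\left(4 \right)} - -3 \right)} 4 \cdot 2 = 1 \left(- \frac{3}{2} + \left(3 - -3\right)\right) 4 \cdot 2 = 1 \left(- \frac{3}{2} + \left(3 + 3\right)\right) 8 = 1 \left(- \frac{3}{2} + 6\right) 8 = 1 \cdot \frac{9}{2} \cdot 8 = \frac{9}{2} \cdot 8 = 36$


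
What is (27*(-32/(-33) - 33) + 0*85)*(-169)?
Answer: 1607697/11 ≈ 1.4615e+5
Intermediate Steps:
(27*(-32/(-33) - 33) + 0*85)*(-169) = (27*(-32*(-1/33) - 33) + 0)*(-169) = (27*(32/33 - 33) + 0)*(-169) = (27*(-1057/33) + 0)*(-169) = (-9513/11 + 0)*(-169) = -9513/11*(-169) = 1607697/11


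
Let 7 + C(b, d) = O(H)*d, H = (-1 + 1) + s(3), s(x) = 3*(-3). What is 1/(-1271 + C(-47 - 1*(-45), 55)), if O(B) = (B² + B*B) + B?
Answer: 1/7137 ≈ 0.00014011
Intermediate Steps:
s(x) = -9
H = -9 (H = (-1 + 1) - 9 = 0 - 9 = -9)
O(B) = B + 2*B² (O(B) = (B² + B²) + B = 2*B² + B = B + 2*B²)
C(b, d) = -7 + 153*d (C(b, d) = -7 + (-9*(1 + 2*(-9)))*d = -7 + (-9*(1 - 18))*d = -7 + (-9*(-17))*d = -7 + 153*d)
1/(-1271 + C(-47 - 1*(-45), 55)) = 1/(-1271 + (-7 + 153*55)) = 1/(-1271 + (-7 + 8415)) = 1/(-1271 + 8408) = 1/7137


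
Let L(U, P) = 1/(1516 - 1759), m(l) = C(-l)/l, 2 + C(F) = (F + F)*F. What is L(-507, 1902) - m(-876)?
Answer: 62157229/35478 ≈ 1752.0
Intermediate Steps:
C(F) = -2 + 2*F² (C(F) = -2 + (F + F)*F = -2 + (2*F)*F = -2 + 2*F²)
m(l) = (-2 + 2*l²)/l (m(l) = (-2 + 2*(-l)²)/l = (-2 + 2*l²)/l)
L(U, P) = -1/243 (L(U, P) = 1/(-243) = -1/243)
L(-507, 1902) - m(-876) = -1/243 - (-2/(-876) + 2*(-876)) = -1/243 - (-2*(-1/876) - 1752) = -1/243 - (1/438 - 1752) = -1/243 - 1*(-767375/438) = -1/243 + 767375/438 = 62157229/35478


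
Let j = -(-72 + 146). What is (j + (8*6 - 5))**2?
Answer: 961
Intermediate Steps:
j = -74 (j = -1*74 = -74)
(j + (8*6 - 5))**2 = (-74 + (8*6 - 5))**2 = (-74 + (48 - 5))**2 = (-74 + 43)**2 = (-31)**2 = 961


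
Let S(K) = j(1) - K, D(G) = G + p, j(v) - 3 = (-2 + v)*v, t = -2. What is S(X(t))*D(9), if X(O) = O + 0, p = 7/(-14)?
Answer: 34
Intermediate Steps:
p = -½ (p = 7*(-1/14) = -½ ≈ -0.50000)
j(v) = 3 + v*(-2 + v) (j(v) = 3 + (-2 + v)*v = 3 + v*(-2 + v))
X(O) = O
D(G) = -½ + G (D(G) = G - ½ = -½ + G)
S(K) = 2 - K (S(K) = (3 + 1² - 2*1) - K = (3 + 1 - 2) - K = 2 - K)
S(X(t))*D(9) = (2 - 1*(-2))*(-½ + 9) = (2 + 2)*(17/2) = 4*(17/2) = 34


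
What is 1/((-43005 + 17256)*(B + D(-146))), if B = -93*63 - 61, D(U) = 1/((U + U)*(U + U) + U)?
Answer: 85118/12974883995691 ≈ 6.5602e-9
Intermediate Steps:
D(U) = 1/(U + 4*U²) (D(U) = 1/((2*U)*(2*U) + U) = 1/(4*U² + U) = 1/(U + 4*U²))
B = -5920 (B = -5859 - 61 = -5920)
1/((-43005 + 17256)*(B + D(-146))) = 1/((-43005 + 17256)*(-5920 + 1/((-146)*(1 + 4*(-146))))) = 1/(-25749*(-5920 - 1/(146*(1 - 584)))) = 1/(-25749*(-5920 - 1/146/(-583))) = 1/(-25749*(-5920 - 1/146*(-1/583))) = 1/(-25749*(-5920 + 1/85118)) = 1/(-25749*(-503898559/85118)) = 1/(12974883995691/85118) = 85118/12974883995691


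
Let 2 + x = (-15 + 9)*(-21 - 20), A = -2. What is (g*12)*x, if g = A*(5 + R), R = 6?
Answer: -64416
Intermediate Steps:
x = 244 (x = -2 + (-15 + 9)*(-21 - 20) = -2 - 6*(-41) = -2 + 246 = 244)
g = -22 (g = -2*(5 + 6) = -2*11 = -22)
(g*12)*x = -22*12*244 = -264*244 = -64416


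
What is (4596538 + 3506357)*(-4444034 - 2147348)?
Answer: -53409276250890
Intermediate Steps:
(4596538 + 3506357)*(-4444034 - 2147348) = 8102895*(-6591382) = -53409276250890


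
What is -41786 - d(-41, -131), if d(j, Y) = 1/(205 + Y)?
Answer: -3092165/74 ≈ -41786.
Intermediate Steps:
-41786 - d(-41, -131) = -41786 - 1/(205 - 131) = -41786 - 1/74 = -3092165/74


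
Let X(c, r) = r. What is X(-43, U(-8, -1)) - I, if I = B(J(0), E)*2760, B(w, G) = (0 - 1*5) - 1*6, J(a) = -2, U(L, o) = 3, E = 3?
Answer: 30363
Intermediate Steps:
B(w, G) = -11 (B(w, G) = (0 - 5) - 6 = -5 - 6 = -11)
I = -30360 (I = -11*2760 = -30360)
X(-43, U(-8, -1)) - I = 3 - 1*(-30360) = 3 + 30360 = 30363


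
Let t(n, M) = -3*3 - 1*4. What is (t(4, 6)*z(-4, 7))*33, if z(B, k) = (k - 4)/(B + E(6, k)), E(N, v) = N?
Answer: -1287/2 ≈ -643.50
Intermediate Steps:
t(n, M) = -13 (t(n, M) = -9 - 4 = -13)
z(B, k) = (-4 + k)/(6 + B) (z(B, k) = (k - 4)/(B + 6) = (-4 + k)/(6 + B))
(t(4, 6)*z(-4, 7))*33 = -13*(-4 + 7)/(6 - 4)*33 = -13*3/2*33 = -39/2*33 = -1287/2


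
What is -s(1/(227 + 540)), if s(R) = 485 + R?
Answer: -371996/767 ≈ -485.00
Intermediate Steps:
-s(1/(227 + 540)) = -(485 + 1/(227 + 540)) = -(485 + 1/767) = -1*371996/767 = -371996/767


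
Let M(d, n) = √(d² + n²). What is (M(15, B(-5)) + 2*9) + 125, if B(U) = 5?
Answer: 143 + 5*√10 ≈ 158.81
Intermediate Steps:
(M(15, B(-5)) + 2*9) + 125 = (√(15² + 5²) + 2*9) + 125 = (√(225 + 25) + 18) + 125 = (√250 + 18) + 125 = (5*√10 + 18) + 125 = (18 + 5*√10) + 125 = 143 + 5*√10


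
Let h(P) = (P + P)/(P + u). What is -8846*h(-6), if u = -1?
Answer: -106152/7 ≈ -15165.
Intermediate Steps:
h(P) = 2*P/(-1 + P) (h(P) = (P + P)/(P - 1) = (2*P)/(-1 + P) = 2*P/(-1 + P))
-8846*h(-6) = -17692*(-6)/(-1 - 6) = -17692*(-6)/(-7) = -17692*(-6)*(-1)/7 = -8846*12/7 = -106152/7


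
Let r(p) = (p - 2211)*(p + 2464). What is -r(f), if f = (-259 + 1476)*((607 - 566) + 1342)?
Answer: -2833283017500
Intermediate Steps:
f = 1683111 (f = 1217*(41 + 1342) = 1217*1383 = 1683111)
r(p) = (-2211 + p)*(2464 + p)
-r(f) = -(-5447904 + 1683111² + 253*1683111) = -(-5447904 + 2832862638321 + 425827083) = -1*2833283017500 = -2833283017500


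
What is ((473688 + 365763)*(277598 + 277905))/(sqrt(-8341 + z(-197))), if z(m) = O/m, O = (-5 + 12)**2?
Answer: -11956860227*I*sqrt(323715522)/42134 ≈ -5.1058e+9*I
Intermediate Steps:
O = 49 (O = 7**2 = 49)
z(m) = 49/m
((473688 + 365763)*(277598 + 277905))/(sqrt(-8341 + z(-197))) = ((473688 + 365763)*(277598 + 277905))/(sqrt(-8341 + 49/(-197))) = (839451*555503)/(sqrt(-8341 + 49*(-1/197))) = 466317548853/(sqrt(-8341 - 49/197)) = 466317548853/(sqrt(-1643226/197)) = 466317548853/((I*sqrt(323715522)/197)) = 466317548853*(-I*sqrt(323715522)/1643226) = -11956860227*I*sqrt(323715522)/42134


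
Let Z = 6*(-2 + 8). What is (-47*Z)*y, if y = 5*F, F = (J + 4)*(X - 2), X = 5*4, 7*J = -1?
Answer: -4111560/7 ≈ -5.8737e+5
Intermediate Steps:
J = -⅐ (J = (⅐)*(-1) = -⅐ ≈ -0.14286)
X = 20
F = 486/7 (F = (-⅐ + 4)*(20 - 2) = (27/7)*18 = 486/7 ≈ 69.429)
Z = 36 (Z = 6*6 = 36)
y = 2430/7 (y = 5*(486/7) = 2430/7 ≈ 347.14)
(-47*Z)*y = -47*36*(2430/7) = -1692*2430/7 = -4111560/7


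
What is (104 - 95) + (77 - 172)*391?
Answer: -37136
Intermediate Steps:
(104 - 95) + (77 - 172)*391 = 9 - 95*391 = 9 - 37145 = -37136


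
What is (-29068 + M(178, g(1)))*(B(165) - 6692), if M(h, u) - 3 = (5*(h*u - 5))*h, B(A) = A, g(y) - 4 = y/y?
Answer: -4951284295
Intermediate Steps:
g(y) = 5 (g(y) = 4 + y/y = 4 + 1 = 5)
M(h, u) = 3 + h*(-25 + 5*h*u) (M(h, u) = 3 + (5*(h*u - 5))*h = 3 + (5*(-5 + h*u))*h = 3 + (-25 + 5*h*u)*h = 3 + h*(-25 + 5*h*u))
(-29068 + M(178, g(1)))*(B(165) - 6692) = (-29068 + (3 - 25*178 + 5*5*178**2))*(165 - 6692) = (-29068 + (3 - 4450 + 5*5*31684))*(-6527) = (-29068 + (3 - 4450 + 792100))*(-6527) = (-29068 + 787653)*(-6527) = 758585*(-6527) = -4951284295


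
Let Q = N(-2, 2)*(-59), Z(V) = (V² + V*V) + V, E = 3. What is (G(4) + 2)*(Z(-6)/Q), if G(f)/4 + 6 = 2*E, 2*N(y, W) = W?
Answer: -132/59 ≈ -2.2373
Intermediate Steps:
N(y, W) = W/2
G(f) = 0 (G(f) = -24 + 4*(2*3) = -24 + 4*6 = -24 + 24 = 0)
Z(V) = V + 2*V² (Z(V) = (V² + V²) + V = 2*V² + V = V + 2*V²)
Q = -59 (Q = ((½)*2)*(-59) = 1*(-59) = -59)
(G(4) + 2)*(Z(-6)/Q) = (0 + 2)*(-6*(1 + 2*(-6))/(-59)) = 2*(-6*(1 - 12)*(-1/59)) = 2*(-6*(-11)*(-1/59)) = 2*(66*(-1/59)) = 2*(-66/59) = -132/59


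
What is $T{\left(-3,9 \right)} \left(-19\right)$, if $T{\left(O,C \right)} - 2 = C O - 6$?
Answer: $589$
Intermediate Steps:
$T{\left(O,C \right)} = -4 + C O$ ($T{\left(O,C \right)} = 2 + \left(C O - 6\right) = 2 + \left(-6 + C O\right) = -4 + C O$)
$T{\left(-3,9 \right)} \left(-19\right) = \left(-4 + 9 \left(-3\right)\right) \left(-19\right) = \left(-4 - 27\right) \left(-19\right) = \left(-31\right) \left(-19\right) = 589$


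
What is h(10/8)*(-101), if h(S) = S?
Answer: -505/4 ≈ -126.25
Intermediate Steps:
h(10/8)*(-101) = (10/8)*(-101) = (10*(⅛))*(-101) = (5/4)*(-101) = -505/4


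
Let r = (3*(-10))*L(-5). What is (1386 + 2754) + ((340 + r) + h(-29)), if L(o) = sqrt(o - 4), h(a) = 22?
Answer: 4502 - 90*I ≈ 4502.0 - 90.0*I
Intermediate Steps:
L(o) = sqrt(-4 + o)
r = -90*I (r = (3*(-10))*sqrt(-4 - 5) = -90*I ≈ -90.0*I)
(1386 + 2754) + ((340 + r) + h(-29)) = (1386 + 2754) + ((340 - 90*I) + 22) = 4140 + (362 - 90*I) = 4502 - 90*I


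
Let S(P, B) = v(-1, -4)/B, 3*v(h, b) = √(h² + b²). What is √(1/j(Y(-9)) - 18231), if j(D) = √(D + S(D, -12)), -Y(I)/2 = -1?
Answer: √(6 - 18231*√(72 - √17))/(72 - √17)^(¼) ≈ 135.02*I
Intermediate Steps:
Y(I) = 2 (Y(I) = -2*(-1) = 2)
v(h, b) = √(b² + h²)/3 (v(h, b) = √(h² + b²)/3 = √(b² + h²)/3)
S(P, B) = √17/(3*B) (S(P, B) = (√((-4)² + (-1)²)/3)/B = (√(16 + 1)/3)/B = (√17/3)/B = √17/(3*B))
j(D) = √(D - √17/36) (j(D) = √(D + (⅓)*√17/(-12)) = √(D + (⅓)*√17*(-1/12)) = √(D - √17/36))
√(1/j(Y(-9)) - 18231) = √(1/(√(-√17 + 36*2)/6) - 18231) = √(1/(√(-√17 + 72)/6) - 18231) = √(1/(√(72 - √17)/6) - 18231) = √(6/√(72 - √17) - 18231) = √(-18231 + 6/√(72 - √17))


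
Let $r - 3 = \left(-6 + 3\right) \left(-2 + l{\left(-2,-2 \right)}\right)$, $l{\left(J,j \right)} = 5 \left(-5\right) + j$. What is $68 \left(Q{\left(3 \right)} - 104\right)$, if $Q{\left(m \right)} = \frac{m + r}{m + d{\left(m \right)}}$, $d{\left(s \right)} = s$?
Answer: $-6018$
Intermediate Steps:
$l{\left(J,j \right)} = -25 + j$
$r = 90$ ($r = 3 + \left(-6 + 3\right) \left(-2 - 27\right) = 3 - 3 \left(-2 - 27\right) = 3 - -87 = 3 + 87 = 90$)
$Q{\left(m \right)} = \frac{90 + m}{2 m}$ ($Q{\left(m \right)} = \frac{m + 90}{m + m} = \frac{90 + m}{2 m}$)
$68 \left(Q{\left(3 \right)} - 104\right) = 68 \left(\frac{90 + 3}{2 \cdot 3} - 104\right) = 68 \left(\frac{1}{2} \cdot \frac{1}{3} \cdot 93 - 104\right) = 68 \left(\frac{31}{2} - 104\right) = 68 \left(- \frac{177}{2}\right) = -6018$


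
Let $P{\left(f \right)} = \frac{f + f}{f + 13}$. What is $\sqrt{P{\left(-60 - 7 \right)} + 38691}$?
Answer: $\frac{2 \sqrt{783543}}{9} \approx 196.71$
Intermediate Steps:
$P{\left(f \right)} = \frac{2 f}{13 + f}$
$\sqrt{P{\left(-60 - 7 \right)} + 38691} = \sqrt{\frac{2 \left(-60 - 7\right)}{13 - 67} + 38691} = \sqrt{2 \left(-67\right) \frac{1}{13 - 67} + 38691} = \sqrt{2 \left(-67\right) \frac{1}{-54} + 38691} = \sqrt{2 \left(-67\right) \left(- \frac{1}{54}\right) + 38691} = \sqrt{\frac{67}{27} + 38691} = \sqrt{\frac{1044724}{27}} = \frac{2 \sqrt{783543}}{9}$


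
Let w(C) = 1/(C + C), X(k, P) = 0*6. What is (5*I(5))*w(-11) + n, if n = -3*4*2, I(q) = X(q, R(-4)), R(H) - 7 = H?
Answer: -24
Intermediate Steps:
R(H) = 7 + H
X(k, P) = 0
I(q) = 0
n = -24 (n = -12*2 = -24)
w(C) = 1/(2*C)
(5*I(5))*w(-11) + n = (5*0)*((½)/(-11)) - 24 = 0*((½)*(-1/11)) - 24 = 0*(-1/22) - 24 = 0 - 24 = -24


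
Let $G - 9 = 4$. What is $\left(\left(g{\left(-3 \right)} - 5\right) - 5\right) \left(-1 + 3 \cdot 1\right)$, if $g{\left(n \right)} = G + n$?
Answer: $0$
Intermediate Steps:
$G = 13$ ($G = 9 + 4 = 13$)
$g{\left(n \right)} = 13 + n$
$\left(\left(g{\left(-3 \right)} - 5\right) - 5\right) \left(-1 + 3 \cdot 1\right) = \left(\left(\left(13 - 3\right) - 5\right) - 5\right) \left(-1 + 3 \cdot 1\right) = \left(\left(10 - 5\right) - 5\right) \left(-1 + 3\right) = \left(5 - 5\right) 2 = 0 \cdot 2 = 0$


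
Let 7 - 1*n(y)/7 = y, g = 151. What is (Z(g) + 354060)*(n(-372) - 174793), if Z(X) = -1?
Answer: -60947716260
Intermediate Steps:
n(y) = 49 - 7*y
(Z(g) + 354060)*(n(-372) - 174793) = (-1 + 354060)*((49 - 7*(-372)) - 174793) = 354059*((49 + 2604) - 174793) = 354059*(2653 - 174793) = 354059*(-172140) = -60947716260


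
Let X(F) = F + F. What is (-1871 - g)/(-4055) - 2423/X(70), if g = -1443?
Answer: -1953069/113540 ≈ -17.202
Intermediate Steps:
X(F) = 2*F
(-1871 - g)/(-4055) - 2423/X(70) = (-1871 - 1*(-1443))/(-4055) - 2423/(2*70) = (-1871 + 1443)*(-1/4055) - 2423/140 = -428*(-1/4055) - 2423*1/140 = 428/4055 - 2423/140 = -1953069/113540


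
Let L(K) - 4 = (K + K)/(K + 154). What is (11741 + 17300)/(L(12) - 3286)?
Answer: -2410403/272394 ≈ -8.8490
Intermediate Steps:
L(K) = 4 + 2*K/(154 + K) (L(K) = 4 + (K + K)/(K + 154) = 4 + (2*K)/(154 + K) = 4 + 2*K/(154 + K))
(11741 + 17300)/(L(12) - 3286) = (11741 + 17300)/(2*(308 + 3*12)/(154 + 12) - 3286) = 29041/(2*(308 + 36)/166 - 3286) = 29041/(2*(1/166)*344 - 3286) = 29041/(344/83 - 3286) = 29041/(-272394/83) = 29041*(-83/272394) = -2410403/272394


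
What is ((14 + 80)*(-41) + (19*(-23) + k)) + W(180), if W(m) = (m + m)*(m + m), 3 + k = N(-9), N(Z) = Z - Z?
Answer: 125306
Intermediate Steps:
N(Z) = 0
k = -3 (k = -3 + 0 = -3)
W(m) = 4*m² (W(m) = (2*m)*(2*m) = 4*m²)
((14 + 80)*(-41) + (19*(-23) + k)) + W(180) = ((14 + 80)*(-41) + (19*(-23) - 3)) + 4*180² = (94*(-41) + (-437 - 3)) + 4*32400 = (-3854 - 440) + 129600 = -4294 + 129600 = 125306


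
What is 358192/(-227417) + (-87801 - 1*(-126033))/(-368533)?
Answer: -140700179080/83810669261 ≈ -1.6788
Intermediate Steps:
358192/(-227417) + (-87801 - 1*(-126033))/(-368533) = 358192*(-1/227417) + (-87801 + 126033)*(-1/368533) = -358192/227417 + 38232*(-1/368533) = -358192/227417 - 38232/368533 = -140700179080/83810669261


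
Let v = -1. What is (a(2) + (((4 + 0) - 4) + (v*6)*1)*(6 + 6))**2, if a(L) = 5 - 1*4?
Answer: 5041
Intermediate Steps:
a(L) = 1 (a(L) = 5 - 4 = 1)
(a(2) + (((4 + 0) - 4) + (v*6)*1)*(6 + 6))**2 = (1 + (((4 + 0) - 4) - 1*6*1)*(6 + 6))**2 = (1 + ((4 - 4) - 6*1)*12)**2 = (1 + (0 - 6)*12)**2 = (1 - 6*12)**2 = (1 - 72)**2 = (-71)**2 = 5041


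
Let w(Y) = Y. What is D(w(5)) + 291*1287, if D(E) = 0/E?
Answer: 374517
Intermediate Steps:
D(E) = 0
D(w(5)) + 291*1287 = 0 + 291*1287 = 0 + 374517 = 374517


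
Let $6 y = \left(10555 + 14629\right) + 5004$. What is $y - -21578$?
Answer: $\frac{79828}{3} \approx 26609.0$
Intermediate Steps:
$y = \frac{15094}{3}$ ($y = \frac{\left(10555 + 14629\right) + 5004}{6} = \frac{25184 + 5004}{6} = \frac{1}{6} \cdot 30188 = \frac{15094}{3} \approx 5031.3$)
$y - -21578 = \frac{15094}{3} - -21578 = \frac{15094}{3} + 21578 = \frac{79828}{3}$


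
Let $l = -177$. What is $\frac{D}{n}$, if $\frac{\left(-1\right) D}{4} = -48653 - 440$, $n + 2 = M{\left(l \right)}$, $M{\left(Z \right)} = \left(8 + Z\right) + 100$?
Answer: $- \frac{196372}{71} \approx -2765.8$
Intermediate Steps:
$M{\left(Z \right)} = 108 + Z$
$n = -71$ ($n = -2 + \left(108 - 177\right) = -2 - 69 = -71$)
$D = 196372$ ($D = - 4 \left(-48653 - 440\right) = \left(-4\right) \left(-49093\right) = 196372$)
$\frac{D}{n} = \frac{196372}{-71} = 196372 \left(- \frac{1}{71}\right) = - \frac{196372}{71}$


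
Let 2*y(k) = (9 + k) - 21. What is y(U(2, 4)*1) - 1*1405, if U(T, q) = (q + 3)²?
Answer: -2773/2 ≈ -1386.5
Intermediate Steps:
U(T, q) = (3 + q)²
y(k) = -6 + k/2 (y(k) = ((9 + k) - 21)/2 = (-12 + k)/2 = -6 + k/2)
y(U(2, 4)*1) - 1*1405 = (-6 + ((3 + 4)²*1)/2) - 1*1405 = (-6 + (7²*1)/2) - 1405 = (-6 + (49*1)/2) - 1405 = (-6 + (½)*49) - 1405 = (-6 + 49/2) - 1405 = 37/2 - 1405 = -2773/2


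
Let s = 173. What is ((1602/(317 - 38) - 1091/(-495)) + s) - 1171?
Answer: -15192379/15345 ≈ -990.05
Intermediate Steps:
((1602/(317 - 38) - 1091/(-495)) + s) - 1171 = ((1602/(317 - 38) - 1091/(-495)) + 173) - 1171 = ((1602/279 - 1091*(-1/495)) + 173) - 1171 = ((1602*(1/279) + 1091/495) + 173) - 1171 = ((178/31 + 1091/495) + 173) - 1171 = (121931/15345 + 173) - 1171 = 2776616/15345 - 1171 = -15192379/15345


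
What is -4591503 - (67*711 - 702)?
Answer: -4638438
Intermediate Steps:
-4591503 - (67*711 - 702) = -4591503 - (47637 - 702) = -4591503 - 1*46935 = -4591503 - 46935 = -4638438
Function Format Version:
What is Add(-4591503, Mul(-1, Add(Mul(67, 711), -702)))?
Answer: -4638438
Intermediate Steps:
Add(-4591503, Mul(-1, Add(Mul(67, 711), -702))) = Add(-4591503, Mul(-1, Add(47637, -702))) = Add(-4591503, Mul(-1, 46935)) = Add(-4591503, -46935) = -4638438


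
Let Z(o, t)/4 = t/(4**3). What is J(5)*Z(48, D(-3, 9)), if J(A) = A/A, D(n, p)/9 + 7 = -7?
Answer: -63/8 ≈ -7.8750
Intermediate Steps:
D(n, p) = -126 (D(n, p) = -63 + 9*(-7) = -63 - 63 = -126)
J(A) = 1
Z(o, t) = t/16 (Z(o, t) = 4*(t/(4**3)) = 4*(t/64) = t/16)
J(5)*Z(48, D(-3, 9)) = 1*((1/16)*(-126)) = 1*(-63/8) = -63/8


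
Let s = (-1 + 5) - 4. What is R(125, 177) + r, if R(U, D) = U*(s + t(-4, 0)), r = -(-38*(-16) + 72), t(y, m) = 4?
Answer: -180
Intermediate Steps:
s = 0 (s = 4 - 4 = 0)
r = -680 (r = -(608 + 72) = -1*680 = -680)
R(U, D) = 4*U (R(U, D) = U*(0 + 4) = U*4 = 4*U)
R(125, 177) + r = 4*125 - 680 = 500 - 680 = -180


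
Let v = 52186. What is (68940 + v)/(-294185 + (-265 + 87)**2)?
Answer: -121126/262501 ≈ -0.46143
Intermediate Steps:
(68940 + v)/(-294185 + (-265 + 87)**2) = (68940 + 52186)/(-294185 + (-265 + 87)**2) = 121126/(-294185 + (-178)**2) = 121126/(-294185 + 31684) = 121126/(-262501) = 121126*(-1/262501) = -121126/262501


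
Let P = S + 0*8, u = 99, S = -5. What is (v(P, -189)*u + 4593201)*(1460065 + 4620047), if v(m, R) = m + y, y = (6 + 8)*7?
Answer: 27983156109696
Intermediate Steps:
P = -5 (P = -5 + 0*8 = -5 + 0 = -5)
y = 98 (y = 14*7 = 98)
v(m, R) = 98 + m (v(m, R) = m + 98 = 98 + m)
(v(P, -189)*u + 4593201)*(1460065 + 4620047) = ((98 - 5)*99 + 4593201)*(1460065 + 4620047) = (93*99 + 4593201)*6080112 = (9207 + 4593201)*6080112 = 4602408*6080112 = 27983156109696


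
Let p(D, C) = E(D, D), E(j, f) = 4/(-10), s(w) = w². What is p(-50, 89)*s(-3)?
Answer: -18/5 ≈ -3.6000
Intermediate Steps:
E(j, f) = -⅖ (E(j, f) = 4*(-⅒) = -⅖)
p(D, C) = -⅖
p(-50, 89)*s(-3) = -⅖*(-3)² = -⅖*9 = -18/5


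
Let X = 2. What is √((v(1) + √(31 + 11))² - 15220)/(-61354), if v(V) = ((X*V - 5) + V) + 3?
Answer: -I*√(15220 - (1 + √42)²)/61354 ≈ -0.0020071*I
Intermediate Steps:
v(V) = -2 + 3*V (v(V) = ((2*V - 5) + V) + 3 = ((-5 + 2*V) + V) + 3 = (-5 + 3*V) + 3 = -2 + 3*V)
√((v(1) + √(31 + 11))² - 15220)/(-61354) = √(((-2 + 3*1) + √(31 + 11))² - 15220)/(-61354) = √(((-2 + 3) + √42)² - 15220)*(-1/61354) = √((1 + √42)² - 15220)*(-1/61354) = √(-15220 + (1 + √42)²)*(-1/61354) = -√(-15220 + (1 + √42)²)/61354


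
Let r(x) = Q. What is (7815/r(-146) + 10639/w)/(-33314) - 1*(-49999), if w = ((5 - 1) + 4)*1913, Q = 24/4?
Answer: 25491343018445/509837456 ≈ 49999.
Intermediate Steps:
Q = 6 (Q = 24*(¼) = 6)
w = 15304 (w = (4 + 4)*1913 = 8*1913 = 15304)
r(x) = 6
(7815/r(-146) + 10639/w)/(-33314) - 1*(-49999) = (7815/6 + 10639/15304)/(-33314) - 1*(-49999) = (7815*(⅙) + 10639*(1/15304))*(-1/33314) + 49999 = (2605/2 + 10639/15304)*(-1/33314) + 49999 = (19944099/15304)*(-1/33314) + 49999 = -19944099/509837456 + 49999 = 25491343018445/509837456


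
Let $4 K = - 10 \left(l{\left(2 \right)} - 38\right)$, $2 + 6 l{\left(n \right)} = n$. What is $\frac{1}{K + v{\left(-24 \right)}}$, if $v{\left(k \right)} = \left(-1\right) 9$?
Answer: $\frac{1}{86} \approx 0.011628$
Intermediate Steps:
$l{\left(n \right)} = - \frac{1}{3} + \frac{n}{6}$
$v{\left(k \right)} = -9$
$K = 95$ ($K = \frac{\left(-10\right) \left(\left(- \frac{1}{3} + \frac{1}{6} \cdot 2\right) - 38\right)}{4} = \frac{\left(-10\right) \left(\left(- \frac{1}{3} + \frac{1}{3}\right) - 38\right)}{4} = \frac{\left(-10\right) \left(0 - 38\right)}{4} = \frac{\left(-10\right) \left(-38\right)}{4} = \frac{1}{4} \cdot 380 = 95$)
$\frac{1}{K + v{\left(-24 \right)}} = \frac{1}{95 - 9} = \frac{1}{86}$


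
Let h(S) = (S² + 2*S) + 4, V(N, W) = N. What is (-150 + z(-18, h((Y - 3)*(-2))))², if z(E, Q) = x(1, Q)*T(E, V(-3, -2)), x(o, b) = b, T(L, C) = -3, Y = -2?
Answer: 272484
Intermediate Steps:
h(S) = 4 + S² + 2*S
z(E, Q) = -3*Q (z(E, Q) = Q*(-3) = -3*Q)
(-150 + z(-18, h((Y - 3)*(-2))))² = (-150 - 3*(4 + ((-2 - 3)*(-2))² + 2*((-2 - 3)*(-2))))² = (-150 - 3*(4 + (-5*(-2))² + 2*(-5*(-2))))² = (-150 - 3*(4 + 10² + 2*10))² = (-150 - 3*(4 + 100 + 20))² = (-150 - 3*124)² = (-150 - 372)² = (-522)² = 272484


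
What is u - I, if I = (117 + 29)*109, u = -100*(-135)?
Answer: -2414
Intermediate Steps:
u = 13500
I = 15914 (I = 146*109 = 15914)
u - I = 13500 - 1*15914 = 13500 - 15914 = -2414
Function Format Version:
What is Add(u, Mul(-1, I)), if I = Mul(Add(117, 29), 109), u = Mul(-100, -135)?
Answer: -2414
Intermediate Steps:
u = 13500
I = 15914 (I = Mul(146, 109) = 15914)
Add(u, Mul(-1, I)) = Add(13500, Mul(-1, 15914)) = Add(13500, -15914) = -2414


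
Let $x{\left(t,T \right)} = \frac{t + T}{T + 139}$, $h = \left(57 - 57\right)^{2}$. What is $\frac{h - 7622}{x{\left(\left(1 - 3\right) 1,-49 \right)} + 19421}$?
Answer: $- \frac{228660}{582613} \approx -0.39247$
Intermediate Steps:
$h = 0$ ($h = 0^{2} = 0$)
$x{\left(t,T \right)} = \frac{T + t}{139 + T}$
$\frac{h - 7622}{x{\left(\left(1 - 3\right) 1,-49 \right)} + 19421} = \frac{0 - 7622}{\frac{-49 + \left(1 - 3\right) 1}{139 - 49} + 19421} = - \frac{7622}{\frac{-49 - 2}{90} + 19421} = - \frac{7622}{\frac{1}{90} \left(-51\right) + 19421} = - \frac{7622}{- \frac{17}{30} + 19421} = - \frac{7622}{\frac{582613}{30}} = \left(-7622\right) \frac{30}{582613} = - \frac{228660}{582613}$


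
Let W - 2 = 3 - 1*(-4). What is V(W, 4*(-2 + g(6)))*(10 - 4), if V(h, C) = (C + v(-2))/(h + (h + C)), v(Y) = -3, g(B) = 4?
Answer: 15/13 ≈ 1.1538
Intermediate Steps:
W = 9 (W = 2 + (3 - 1*(-4)) = 2 + (3 + 4) = 2 + 7 = 9)
V(h, C) = (-3 + C)/(C + 2*h) (V(h, C) = (C - 3)/(h + (h + C)) = (-3 + C)/(h + (C + h)) = (-3 + C)/(C + 2*h))
V(W, 4*(-2 + g(6)))*(10 - 4) = ((-3 + 4*(-2 + 4))/(4*(-2 + 4) + 2*9))*(10 - 4) = ((-3 + 4*2)/(4*2 + 18))*6 = ((-3 + 8)/(8 + 18))*6 = (5/26)*6 = 15/13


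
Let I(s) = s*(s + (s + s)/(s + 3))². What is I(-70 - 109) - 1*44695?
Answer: -43756898971/7744 ≈ -5.6504e+6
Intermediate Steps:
I(s) = s*(s + 2*s/(3 + s))² (I(s) = s*(s + (2*s)/(3 + s))² = s*(s + 2*s/(3 + s))²)
I(-70 - 109) - 1*44695 = (-70 - 109)³*(5 + (-70 - 109))²/(3 + (-70 - 109))² - 1*44695 = (-179)³*(5 - 179)²/(3 - 179)² - 44695 = -5735339*(-174)²/(-176)² - 44695 = -5735339*1/30976*30276 - 44695 = -43410780891/7744 - 44695 = -43756898971/7744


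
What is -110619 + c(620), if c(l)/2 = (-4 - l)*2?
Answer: -113115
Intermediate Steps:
c(l) = -16 - 4*l (c(l) = 2*((-4 - l)*2) = 2*(-8 - 2*l) = -16 - 4*l)
-110619 + c(620) = -110619 + (-16 - 4*620) = -110619 + (-16 - 2480) = -110619 - 2496 = -113115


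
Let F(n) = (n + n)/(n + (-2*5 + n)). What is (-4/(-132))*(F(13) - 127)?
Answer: -1003/264 ≈ -3.7992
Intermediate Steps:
F(n) = 2*n/(-10 + 2*n) (F(n) = (2*n)/(n + (-10 + n)) = (2*n)/(-10 + 2*n) = 2*n/(-10 + 2*n))
(-4/(-132))*(F(13) - 127) = (-4/(-132))*(13/(-5 + 13) - 127) = (-4*(-1/132))*(13/8 - 127) = (13*(1/8) - 127)/33 = (13/8 - 127)/33 = (1/33)*(-1003/8) = -1003/264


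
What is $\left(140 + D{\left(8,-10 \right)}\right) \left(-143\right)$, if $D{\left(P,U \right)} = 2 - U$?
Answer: $-21736$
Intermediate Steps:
$\left(140 + D{\left(8,-10 \right)}\right) \left(-143\right) = \left(140 + \left(2 - -10\right)\right) \left(-143\right) = \left(140 + \left(2 + 10\right)\right) \left(-143\right) = \left(140 + 12\right) \left(-143\right) = 152 \left(-143\right) = -21736$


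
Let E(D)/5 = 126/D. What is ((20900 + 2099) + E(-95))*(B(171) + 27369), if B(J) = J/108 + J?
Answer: 144380140645/228 ≈ 6.3325e+8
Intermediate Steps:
B(J) = 109*J/108 (B(J) = J*(1/108) + J = J/108 + J = 109*J/108)
E(D) = 630/D (E(D) = 5*(126/D) = 630/D)
((20900 + 2099) + E(-95))*(B(171) + 27369) = ((20900 + 2099) + 630/(-95))*((109/108)*171 + 27369) = (22999 + 630*(-1/95))*(2071/12 + 27369) = (22999 - 126/19)*(330499/12) = (436855/19)*(330499/12) = 144380140645/228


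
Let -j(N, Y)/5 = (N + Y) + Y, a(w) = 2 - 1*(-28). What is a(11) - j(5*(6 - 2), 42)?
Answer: 550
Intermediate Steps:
a(w) = 30 (a(w) = 2 + 28 = 30)
j(N, Y) = -10*Y - 5*N (j(N, Y) = -5*((N + Y) + Y) = -5*(N + 2*Y) = -10*Y - 5*N)
a(11) - j(5*(6 - 2), 42) = 30 - (-10*42 - 25*(6 - 2)) = 30 - (-420 - 25*4) = 30 - (-420 - 5*20) = 30 - (-420 - 100) = 30 - 1*(-520) = 30 + 520 = 550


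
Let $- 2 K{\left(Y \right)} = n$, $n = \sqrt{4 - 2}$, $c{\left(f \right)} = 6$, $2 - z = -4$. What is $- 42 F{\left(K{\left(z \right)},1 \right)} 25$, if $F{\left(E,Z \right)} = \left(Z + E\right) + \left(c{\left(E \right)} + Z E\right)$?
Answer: $-7350 + 1050 \sqrt{2} \approx -5865.1$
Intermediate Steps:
$z = 6$ ($z = 2 - -4 = 2 + 4 = 6$)
$n = \sqrt{2} \approx 1.4142$
$K{\left(Y \right)} = - \frac{\sqrt{2}}{2}$
$F{\left(E,Z \right)} = 6 + E + Z + E Z$ ($F{\left(E,Z \right)} = \left(Z + E\right) + \left(6 + Z E\right) = \left(E + Z\right) + \left(6 + E Z\right) = 6 + E + Z + E Z$)
$- 42 F{\left(K{\left(z \right)},1 \right)} 25 = - 42 \left(6 - \frac{\sqrt{2}}{2} + 1 + - \frac{\sqrt{2}}{2} \cdot 1\right) 25 = - 42 \left(6 - \frac{\sqrt{2}}{2} + 1 - \frac{\sqrt{2}}{2}\right) 25 = - 42 \left(7 - \sqrt{2}\right) 25 = \left(-294 + 42 \sqrt{2}\right) 25 = -7350 + 1050 \sqrt{2}$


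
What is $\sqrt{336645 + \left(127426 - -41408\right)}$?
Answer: $13 \sqrt{2991} \approx 710.97$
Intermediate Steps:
$\sqrt{336645 + \left(127426 - -41408\right)} = \sqrt{336645 + \left(127426 + 41408\right)} = \sqrt{336645 + 168834} = \sqrt{505479} = 13 \sqrt{2991}$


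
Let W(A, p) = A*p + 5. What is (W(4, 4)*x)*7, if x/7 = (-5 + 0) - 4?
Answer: -9261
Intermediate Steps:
W(A, p) = 5 + A*p
x = -63 (x = 7*((-5 + 0) - 4) = 7*(-5 - 4) = 7*(-9) = -63)
(W(4, 4)*x)*7 = ((5 + 4*4)*(-63))*7 = ((5 + 16)*(-63))*7 = (21*(-63))*7 = -1323*7 = -9261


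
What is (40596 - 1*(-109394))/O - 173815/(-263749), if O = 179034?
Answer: 666778370/445472061 ≈ 1.4968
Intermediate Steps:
(40596 - 1*(-109394))/O - 173815/(-263749) = (40596 - 1*(-109394))/179034 - 173815/(-263749) = (40596 + 109394)*(1/179034) - 173815*(-1/263749) = 149990*(1/179034) + 173815/263749 = 1415/1689 + 173815/263749 = 666778370/445472061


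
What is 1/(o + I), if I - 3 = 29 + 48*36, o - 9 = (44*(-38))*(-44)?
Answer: 1/75337 ≈ 1.3274e-5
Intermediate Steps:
o = 73577 (o = 9 + (44*(-38))*(-44) = 9 - 1672*(-44) = 9 + 73568 = 73577)
I = 1760 (I = 3 + (29 + 48*36) = 3 + (29 + 1728) = 3 + 1757 = 1760)
1/(o + I) = 1/(73577 + 1760) = 1/75337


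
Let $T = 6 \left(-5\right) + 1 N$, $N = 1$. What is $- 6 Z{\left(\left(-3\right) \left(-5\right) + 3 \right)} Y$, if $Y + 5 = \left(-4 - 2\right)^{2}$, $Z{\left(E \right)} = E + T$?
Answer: $2046$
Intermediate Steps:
$T = -29$ ($T = 6 \left(-5\right) + 1 \cdot 1 = -30 + 1 = -29$)
$Z{\left(E \right)} = -29 + E$ ($Z{\left(E \right)} = E - 29 = -29 + E$)
$Y = 31$ ($Y = -5 + \left(-4 - 2\right)^{2} = -5 + \left(-6\right)^{2} = -5 + 36 = 31$)
$- 6 Z{\left(\left(-3\right) \left(-5\right) + 3 \right)} Y = - 6 \left(-29 + \left(\left(-3\right) \left(-5\right) + 3\right)\right) 31 = - 6 \left(-29 + \left(15 + 3\right)\right) 31 = - 6 \left(-29 + 18\right) 31 = \left(-6\right) \left(-11\right) 31 = 66 \cdot 31 = 2046$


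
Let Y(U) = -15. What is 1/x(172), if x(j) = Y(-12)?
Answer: -1/15 ≈ -0.066667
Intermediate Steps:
x(j) = -15
1/x(172) = 1/(-15) = -1/15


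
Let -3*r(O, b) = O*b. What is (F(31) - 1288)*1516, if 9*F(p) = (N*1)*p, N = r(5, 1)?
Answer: -52955396/27 ≈ -1.9613e+6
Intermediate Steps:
r(O, b) = -O*b/3
N = -5/3 (N = -1/3*5*1 = -5/3 ≈ -1.6667)
F(p) = -5*p/27 (F(p) = ((-5/3*1)*p)/9 = (-5*p/3)/9 = -5*p/27)
(F(31) - 1288)*1516 = (-5/27*31 - 1288)*1516 = (-155/27 - 1288)*1516 = -34931/27*1516 = -52955396/27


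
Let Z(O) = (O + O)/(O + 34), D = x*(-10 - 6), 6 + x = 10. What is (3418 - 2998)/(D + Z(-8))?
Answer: -13/2 ≈ -6.5000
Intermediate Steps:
x = 4 (x = -6 + 10 = 4)
D = -64 (D = 4*(-10 - 6) = 4*(-16) = -64)
Z(O) = 2*O/(34 + O) (Z(O) = (2*O)/(34 + O) = 2*O/(34 + O))
(3418 - 2998)/(D + Z(-8)) = (3418 - 2998)/(-64 + 2*(-8)/(34 - 8)) = 420/(-64 + 2*(-8)/26) = 420/(-64 + 2*(-8)*(1/26)) = 420/(-64 - 8/13) = 420/(-840/13) = 420*(-13/840) = -13/2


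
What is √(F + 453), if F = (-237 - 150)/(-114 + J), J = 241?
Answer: 2*√1814322/127 ≈ 21.212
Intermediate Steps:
F = -387/127 (F = (-237 - 150)/(-114 + 241) = -387/127 ≈ -3.0472)
√(F + 453) = √(-387/127 + 453) = √(57144/127) = 2*√1814322/127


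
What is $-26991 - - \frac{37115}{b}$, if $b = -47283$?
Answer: $- \frac{1276252568}{47283} \approx -26992.0$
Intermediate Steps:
$-26991 - - \frac{37115}{b} = -26991 - - \frac{37115}{-47283} = -26991 - \left(-37115\right) \left(- \frac{1}{47283}\right) = -26991 - \frac{37115}{47283} = - \frac{1276252568}{47283}$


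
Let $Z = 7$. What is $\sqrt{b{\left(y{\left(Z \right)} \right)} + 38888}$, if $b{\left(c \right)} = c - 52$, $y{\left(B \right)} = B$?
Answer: $\sqrt{38843} \approx 197.09$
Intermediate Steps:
$b{\left(c \right)} = -52 + c$
$\sqrt{b{\left(y{\left(Z \right)} \right)} + 38888} = \sqrt{\left(-52 + 7\right) + 38888} = \sqrt{-45 + 38888} = \sqrt{38843}$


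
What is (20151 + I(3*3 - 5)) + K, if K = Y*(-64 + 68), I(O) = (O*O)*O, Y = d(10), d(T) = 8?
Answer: 20247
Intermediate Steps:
Y = 8
I(O) = O**3 (I(O) = O**2*O = O**3)
K = 32 (K = 8*(-64 + 68) = 8*4 = 32)
(20151 + I(3*3 - 5)) + K = (20151 + (3*3 - 5)**3) + 32 = (20151 + (9 - 5)**3) + 32 = (20151 + 4**3) + 32 = (20151 + 64) + 32 = 20215 + 32 = 20247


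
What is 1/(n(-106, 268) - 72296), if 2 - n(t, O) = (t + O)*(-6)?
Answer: -1/71322 ≈ -1.4021e-5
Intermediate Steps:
n(t, O) = 2 + 6*O + 6*t (n(t, O) = 2 - (t + O)*(-6) = 2 - (O + t)*(-6) = 2 - (-6*O - 6*t) = 2 + (6*O + 6*t) = 2 + 6*O + 6*t)
1/(n(-106, 268) - 72296) = 1/((2 + 6*268 + 6*(-106)) - 72296) = 1/((2 + 1608 - 636) - 72296) = 1/(974 - 72296) = 1/(-71322) = -1/71322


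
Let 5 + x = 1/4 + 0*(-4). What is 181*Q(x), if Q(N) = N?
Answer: -3439/4 ≈ -859.75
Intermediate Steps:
x = -19/4 (x = -5 + (1/4 + 0*(-4)) = -5 + (1/4 + 0) = -5 + 1/4 = -19/4 ≈ -4.7500)
181*Q(x) = 181*(-19/4) = -3439/4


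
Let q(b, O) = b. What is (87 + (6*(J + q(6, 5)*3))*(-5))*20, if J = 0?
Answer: -9060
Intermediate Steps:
(87 + (6*(J + q(6, 5)*3))*(-5))*20 = (87 + (6*(0 + 6*3))*(-5))*20 = (87 + (6*(0 + 18))*(-5))*20 = (87 + (6*18)*(-5))*20 = (87 + 108*(-5))*20 = (87 - 540)*20 = -453*20 = -9060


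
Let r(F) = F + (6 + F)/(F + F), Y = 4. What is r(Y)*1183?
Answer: 24843/4 ≈ 6210.8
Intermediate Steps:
r(F) = F + (6 + F)/(2*F) (r(F) = F + (6 + F)/((2*F)) = F + (6 + F)*(1/(2*F)) = F + (6 + F)/(2*F))
r(Y)*1183 = (½ + 4 + 3/4)*1183 = (½ + 4 + 3*(¼))*1183 = (½ + 4 + ¾)*1183 = (21/4)*1183 = 24843/4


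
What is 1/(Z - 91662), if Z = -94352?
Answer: -1/186014 ≈ -5.3759e-6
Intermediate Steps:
1/(Z - 91662) = 1/(-94352 - 91662) = 1/(-186014) = -1/186014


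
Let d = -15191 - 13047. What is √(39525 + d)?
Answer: √11287 ≈ 106.24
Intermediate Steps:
d = -28238
√(39525 + d) = √(39525 - 28238) = √11287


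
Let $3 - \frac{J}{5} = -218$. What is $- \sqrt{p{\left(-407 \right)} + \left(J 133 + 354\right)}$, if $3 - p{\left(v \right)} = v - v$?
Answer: $- \sqrt{147322} \approx -383.83$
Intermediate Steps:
$J = 1105$ ($J = 15 - -1090 = 15 + 1090 = 1105$)
$p{\left(v \right)} = 3$ ($p{\left(v \right)} = 3 - \left(v - v\right) = 3 - 0 = 3 + 0 = 3$)
$- \sqrt{p{\left(-407 \right)} + \left(J 133 + 354\right)} = - \sqrt{3 + \left(1105 \cdot 133 + 354\right)} = - \sqrt{3 + \left(146965 + 354\right)} = - \sqrt{3 + 147319} = - \sqrt{147322}$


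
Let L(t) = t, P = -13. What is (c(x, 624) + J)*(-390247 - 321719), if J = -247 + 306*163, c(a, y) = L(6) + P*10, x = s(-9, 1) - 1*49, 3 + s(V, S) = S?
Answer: -35247300762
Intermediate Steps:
s(V, S) = -3 + S
x = -51 (x = (-3 + 1) - 1*49 = -2 - 49 = -51)
c(a, y) = -124 (c(a, y) = 6 - 13*10 = 6 - 130 = -124)
J = 49631 (J = -247 + 49878 = 49631)
(c(x, 624) + J)*(-390247 - 321719) = (-124 + 49631)*(-390247 - 321719) = 49507*(-711966) = -35247300762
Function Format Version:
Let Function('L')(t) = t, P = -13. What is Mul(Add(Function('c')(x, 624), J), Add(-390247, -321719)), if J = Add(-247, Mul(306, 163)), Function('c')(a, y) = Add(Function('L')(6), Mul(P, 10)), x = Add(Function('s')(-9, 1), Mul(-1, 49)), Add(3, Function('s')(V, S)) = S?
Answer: -35247300762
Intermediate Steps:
Function('s')(V, S) = Add(-3, S)
x = -51 (x = Add(Add(-3, 1), Mul(-1, 49)) = Add(-2, -49) = -51)
Function('c')(a, y) = -124 (Function('c')(a, y) = Add(6, Mul(-13, 10)) = Add(6, -130) = -124)
J = 49631 (J = Add(-247, 49878) = 49631)
Mul(Add(Function('c')(x, 624), J), Add(-390247, -321719)) = Mul(Add(-124, 49631), Add(-390247, -321719)) = Mul(49507, -711966) = -35247300762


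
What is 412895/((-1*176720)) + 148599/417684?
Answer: -51843695/26174864 ≈ -1.9807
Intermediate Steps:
412895/((-1*176720)) + 148599/417684 = 412895/(-176720) + 148599*(1/417684) = 412895*(-1/176720) + 49533/139228 = -1757/752 + 49533/139228 = -51843695/26174864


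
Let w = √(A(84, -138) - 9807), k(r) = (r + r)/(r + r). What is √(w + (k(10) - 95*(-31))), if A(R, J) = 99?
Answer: √(2946 + 2*I*√2427) ≈ 54.285 + 0.9075*I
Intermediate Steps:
k(r) = 1 (k(r) = (2*r)/((2*r)) = (2*r)*(1/(2*r)) = 1)
w = 2*I*√2427 (w = √(99 - 9807) = √(-9708) = 2*I*√2427 ≈ 98.529*I)
√(w + (k(10) - 95*(-31))) = √(2*I*√2427 + (1 - 95*(-31))) = √(2*I*√2427 + (1 + 2945)) = √(2*I*√2427 + 2946) = √(2946 + 2*I*√2427)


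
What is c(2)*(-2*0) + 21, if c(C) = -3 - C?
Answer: 21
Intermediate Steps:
c(2)*(-2*0) + 21 = (-3 - 1*2)*(-2*0) + 21 = (-3 - 2)*0 + 21 = -5*0 + 21 = 0 + 21 = 21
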